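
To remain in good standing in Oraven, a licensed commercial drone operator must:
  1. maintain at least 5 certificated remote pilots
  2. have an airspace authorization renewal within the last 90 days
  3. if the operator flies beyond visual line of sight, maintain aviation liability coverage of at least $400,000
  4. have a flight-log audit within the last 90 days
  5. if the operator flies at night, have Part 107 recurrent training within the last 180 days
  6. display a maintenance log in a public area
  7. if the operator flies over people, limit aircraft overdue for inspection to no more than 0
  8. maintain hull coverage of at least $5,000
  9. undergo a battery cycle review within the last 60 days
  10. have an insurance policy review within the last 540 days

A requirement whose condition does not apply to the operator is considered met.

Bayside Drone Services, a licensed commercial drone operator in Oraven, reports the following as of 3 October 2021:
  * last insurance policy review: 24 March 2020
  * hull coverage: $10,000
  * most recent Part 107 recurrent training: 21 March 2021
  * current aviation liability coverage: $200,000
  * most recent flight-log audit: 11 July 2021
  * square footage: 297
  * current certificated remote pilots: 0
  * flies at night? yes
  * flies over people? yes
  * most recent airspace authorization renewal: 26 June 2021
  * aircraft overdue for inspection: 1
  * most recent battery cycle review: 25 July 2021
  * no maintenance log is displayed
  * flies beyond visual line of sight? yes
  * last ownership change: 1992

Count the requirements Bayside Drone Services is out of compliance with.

8

1. certificated remote pilots 0 < 5 → not met
2. airspace authorization renewal 99 days ago vs limit 90 → not met
3. condition 'flies beyond visual line of sight' holds; aviation liability coverage $200,000 < $400,000 → not met
4. flight-log audit 84 days ago vs limit 90 → met
5. condition 'flies at night' holds; Part 107 recurrent training 196 days ago vs limit 180 → not met
6. maintenance log absent → not met
7. condition 'flies over people' holds; aircraft overdue for inspection 1 > 0 → not met
8. hull coverage $10,000 ≥ $5,000 → met
9. battery cycle review 70 days ago vs limit 60 → not met
10. insurance policy review 558 days ago vs limit 540 → not met
Not met: 8 of 10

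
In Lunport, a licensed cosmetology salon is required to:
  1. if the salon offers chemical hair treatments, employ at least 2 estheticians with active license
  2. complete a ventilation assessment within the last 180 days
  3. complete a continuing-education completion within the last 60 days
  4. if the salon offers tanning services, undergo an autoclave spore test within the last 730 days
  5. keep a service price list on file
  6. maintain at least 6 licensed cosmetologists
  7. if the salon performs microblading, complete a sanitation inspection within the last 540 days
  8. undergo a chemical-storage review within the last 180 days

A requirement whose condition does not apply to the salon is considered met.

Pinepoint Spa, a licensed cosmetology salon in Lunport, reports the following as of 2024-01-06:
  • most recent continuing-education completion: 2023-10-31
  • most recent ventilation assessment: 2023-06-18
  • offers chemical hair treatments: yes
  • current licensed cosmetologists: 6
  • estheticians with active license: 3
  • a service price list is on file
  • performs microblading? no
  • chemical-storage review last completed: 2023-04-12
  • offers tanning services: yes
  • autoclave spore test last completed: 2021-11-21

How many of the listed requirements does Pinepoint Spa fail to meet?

1. condition 'offers chemical hair treatments' holds; estheticians with active license 3 ≥ 2 → met
2. ventilation assessment 202 days ago vs limit 180 → not met
3. continuing-education completion 67 days ago vs limit 60 → not met
4. condition 'offers tanning services' holds; autoclave spore test 776 days ago vs limit 730 → not met
5. service price list present → met
6. licensed cosmetologists 6 ≥ 6 → met
7. condition 'performs microblading' does not hold → requirement n/a → met
8. chemical-storage review 269 days ago vs limit 180 → not met
Not met: 4 of 8

4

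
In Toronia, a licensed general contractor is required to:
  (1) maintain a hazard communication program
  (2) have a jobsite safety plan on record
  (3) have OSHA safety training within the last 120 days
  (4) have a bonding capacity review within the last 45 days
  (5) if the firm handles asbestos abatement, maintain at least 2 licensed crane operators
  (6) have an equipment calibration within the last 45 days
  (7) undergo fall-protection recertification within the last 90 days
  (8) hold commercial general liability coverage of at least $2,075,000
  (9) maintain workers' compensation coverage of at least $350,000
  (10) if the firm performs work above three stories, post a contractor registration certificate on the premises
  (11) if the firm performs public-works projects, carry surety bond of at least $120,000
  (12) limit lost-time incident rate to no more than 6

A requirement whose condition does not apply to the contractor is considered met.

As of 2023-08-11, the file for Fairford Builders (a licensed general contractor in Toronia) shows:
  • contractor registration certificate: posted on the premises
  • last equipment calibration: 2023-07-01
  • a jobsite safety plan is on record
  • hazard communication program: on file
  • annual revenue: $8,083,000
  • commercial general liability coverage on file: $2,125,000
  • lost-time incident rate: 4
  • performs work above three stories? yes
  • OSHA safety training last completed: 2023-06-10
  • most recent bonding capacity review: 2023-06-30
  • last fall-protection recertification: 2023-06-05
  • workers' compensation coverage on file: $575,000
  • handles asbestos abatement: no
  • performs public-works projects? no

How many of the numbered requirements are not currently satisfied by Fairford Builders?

0

1. hazard communication program present → met
2. jobsite safety plan present → met
3. OSHA safety training 62 days ago vs limit 120 → met
4. bonding capacity review 42 days ago vs limit 45 → met
5. condition 'handles asbestos abatement' does not hold → requirement n/a → met
6. equipment calibration 41 days ago vs limit 45 → met
7. fall-protection recertification 67 days ago vs limit 90 → met
8. commercial general liability coverage $2,125,000 ≥ $2,075,000 → met
9. workers' compensation coverage $575,000 ≥ $350,000 → met
10. condition 'performs work above three stories' holds; contractor registration certificate present → met
11. condition 'performs public-works projects' does not hold → requirement n/a → met
12. lost-time incident rate 4 ≤ 6 → met
Not met: 0 of 12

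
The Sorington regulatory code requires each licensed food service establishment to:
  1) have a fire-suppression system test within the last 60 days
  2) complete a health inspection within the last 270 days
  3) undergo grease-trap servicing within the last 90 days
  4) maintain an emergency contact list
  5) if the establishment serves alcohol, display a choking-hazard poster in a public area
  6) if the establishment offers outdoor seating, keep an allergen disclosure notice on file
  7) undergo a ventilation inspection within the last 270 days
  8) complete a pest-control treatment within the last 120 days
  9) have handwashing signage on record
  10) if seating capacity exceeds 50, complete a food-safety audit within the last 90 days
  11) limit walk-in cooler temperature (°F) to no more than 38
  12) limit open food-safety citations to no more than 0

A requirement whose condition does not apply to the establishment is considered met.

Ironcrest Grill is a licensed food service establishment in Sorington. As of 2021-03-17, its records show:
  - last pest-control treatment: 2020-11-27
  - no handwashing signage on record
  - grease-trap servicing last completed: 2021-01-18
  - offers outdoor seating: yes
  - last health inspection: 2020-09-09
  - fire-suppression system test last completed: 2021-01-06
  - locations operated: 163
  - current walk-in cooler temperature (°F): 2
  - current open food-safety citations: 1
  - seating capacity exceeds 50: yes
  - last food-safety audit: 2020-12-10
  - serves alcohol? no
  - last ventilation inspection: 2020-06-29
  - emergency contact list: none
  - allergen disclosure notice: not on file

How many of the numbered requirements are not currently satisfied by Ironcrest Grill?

1. fire-suppression system test 70 days ago vs limit 60 → not met
2. health inspection 189 days ago vs limit 270 → met
3. grease-trap servicing 58 days ago vs limit 90 → met
4. emergency contact list absent → not met
5. condition 'serves alcohol' does not hold → requirement n/a → met
6. condition 'offers outdoor seating' holds; allergen disclosure notice absent → not met
7. ventilation inspection 261 days ago vs limit 270 → met
8. pest-control treatment 110 days ago vs limit 120 → met
9. handwashing signage absent → not met
10. condition 'seating capacity exceeds 50' holds; food-safety audit 97 days ago vs limit 90 → not met
11. walk-in cooler temperature (°F) 2 ≤ 38 → met
12. open food-safety citations 1 > 0 → not met
Not met: 6 of 12

6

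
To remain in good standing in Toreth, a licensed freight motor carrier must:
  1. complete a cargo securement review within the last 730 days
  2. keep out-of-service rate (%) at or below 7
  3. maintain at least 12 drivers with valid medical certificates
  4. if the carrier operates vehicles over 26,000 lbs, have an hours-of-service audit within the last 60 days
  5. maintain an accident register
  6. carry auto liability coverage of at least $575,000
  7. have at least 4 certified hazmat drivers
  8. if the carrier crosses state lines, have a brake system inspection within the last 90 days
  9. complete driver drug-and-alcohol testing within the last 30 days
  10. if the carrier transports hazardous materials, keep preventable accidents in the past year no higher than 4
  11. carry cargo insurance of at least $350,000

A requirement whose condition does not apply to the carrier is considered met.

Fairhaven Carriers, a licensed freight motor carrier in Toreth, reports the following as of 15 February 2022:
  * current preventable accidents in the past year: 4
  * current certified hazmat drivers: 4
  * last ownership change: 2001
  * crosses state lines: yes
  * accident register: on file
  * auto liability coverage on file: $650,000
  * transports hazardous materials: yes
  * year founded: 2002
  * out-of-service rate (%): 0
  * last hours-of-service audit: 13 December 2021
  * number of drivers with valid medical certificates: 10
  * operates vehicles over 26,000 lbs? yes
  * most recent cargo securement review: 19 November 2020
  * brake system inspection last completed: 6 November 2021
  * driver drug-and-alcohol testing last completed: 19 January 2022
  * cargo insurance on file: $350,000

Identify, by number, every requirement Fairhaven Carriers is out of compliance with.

1. cargo securement review 453 days ago vs limit 730 → met
2. out-of-service rate (%) 0 ≤ 7 → met
3. drivers with valid medical certificates 10 < 12 → not met
4. condition 'operates vehicles over 26,000 lbs' holds; hours-of-service audit 64 days ago vs limit 60 → not met
5. accident register present → met
6. auto liability coverage $650,000 ≥ $575,000 → met
7. certified hazmat drivers 4 ≥ 4 → met
8. condition 'crosses state lines' holds; brake system inspection 101 days ago vs limit 90 → not met
9. driver drug-and-alcohol testing 27 days ago vs limit 30 → met
10. condition 'transports hazardous materials' holds; preventable accidents in the past year 4 ≤ 4 → met
11. cargo insurance $350,000 ≥ $350,000 → met
Not met: 3, 4, 8

3, 4, 8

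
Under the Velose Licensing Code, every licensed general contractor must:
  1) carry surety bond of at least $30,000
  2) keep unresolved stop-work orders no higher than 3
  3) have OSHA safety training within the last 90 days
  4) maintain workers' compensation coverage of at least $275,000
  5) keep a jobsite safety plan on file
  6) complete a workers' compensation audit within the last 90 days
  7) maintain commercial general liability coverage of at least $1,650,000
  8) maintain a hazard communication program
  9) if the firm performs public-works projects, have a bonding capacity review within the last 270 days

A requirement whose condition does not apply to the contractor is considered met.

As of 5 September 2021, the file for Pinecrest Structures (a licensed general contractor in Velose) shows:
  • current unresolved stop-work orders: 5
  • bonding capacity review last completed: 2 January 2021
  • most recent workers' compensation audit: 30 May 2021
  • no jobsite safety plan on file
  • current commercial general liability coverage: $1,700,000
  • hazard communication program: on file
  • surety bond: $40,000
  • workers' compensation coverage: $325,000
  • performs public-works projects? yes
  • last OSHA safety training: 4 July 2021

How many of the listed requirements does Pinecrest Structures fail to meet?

1. surety bond $40,000 ≥ $30,000 → met
2. unresolved stop-work orders 5 > 3 → not met
3. OSHA safety training 63 days ago vs limit 90 → met
4. workers' compensation coverage $325,000 ≥ $275,000 → met
5. jobsite safety plan absent → not met
6. workers' compensation audit 98 days ago vs limit 90 → not met
7. commercial general liability coverage $1,700,000 ≥ $1,650,000 → met
8. hazard communication program present → met
9. condition 'performs public-works projects' holds; bonding capacity review 246 days ago vs limit 270 → met
Not met: 3 of 9

3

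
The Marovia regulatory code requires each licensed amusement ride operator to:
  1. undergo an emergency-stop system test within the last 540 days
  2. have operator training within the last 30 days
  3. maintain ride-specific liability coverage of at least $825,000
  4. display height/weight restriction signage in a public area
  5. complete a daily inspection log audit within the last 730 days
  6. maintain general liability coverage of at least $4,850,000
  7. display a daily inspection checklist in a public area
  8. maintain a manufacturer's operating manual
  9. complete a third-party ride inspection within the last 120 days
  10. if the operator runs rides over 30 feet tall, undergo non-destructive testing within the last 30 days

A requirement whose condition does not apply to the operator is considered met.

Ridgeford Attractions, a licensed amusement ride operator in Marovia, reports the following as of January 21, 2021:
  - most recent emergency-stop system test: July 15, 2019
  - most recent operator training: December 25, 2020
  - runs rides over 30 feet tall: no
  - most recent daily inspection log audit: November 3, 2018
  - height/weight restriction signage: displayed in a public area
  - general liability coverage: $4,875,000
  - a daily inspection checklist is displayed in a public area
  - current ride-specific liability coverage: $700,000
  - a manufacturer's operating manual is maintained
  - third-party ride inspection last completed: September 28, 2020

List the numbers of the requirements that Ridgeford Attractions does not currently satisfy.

1, 3, 5

1. emergency-stop system test 556 days ago vs limit 540 → not met
2. operator training 27 days ago vs limit 30 → met
3. ride-specific liability coverage $700,000 < $825,000 → not met
4. height/weight restriction signage present → met
5. daily inspection log audit 810 days ago vs limit 730 → not met
6. general liability coverage $4,875,000 ≥ $4,850,000 → met
7. daily inspection checklist present → met
8. manufacturer's operating manual present → met
9. third-party ride inspection 115 days ago vs limit 120 → met
10. condition 'runs rides over 30 feet tall' does not hold → requirement n/a → met
Not met: 1, 3, 5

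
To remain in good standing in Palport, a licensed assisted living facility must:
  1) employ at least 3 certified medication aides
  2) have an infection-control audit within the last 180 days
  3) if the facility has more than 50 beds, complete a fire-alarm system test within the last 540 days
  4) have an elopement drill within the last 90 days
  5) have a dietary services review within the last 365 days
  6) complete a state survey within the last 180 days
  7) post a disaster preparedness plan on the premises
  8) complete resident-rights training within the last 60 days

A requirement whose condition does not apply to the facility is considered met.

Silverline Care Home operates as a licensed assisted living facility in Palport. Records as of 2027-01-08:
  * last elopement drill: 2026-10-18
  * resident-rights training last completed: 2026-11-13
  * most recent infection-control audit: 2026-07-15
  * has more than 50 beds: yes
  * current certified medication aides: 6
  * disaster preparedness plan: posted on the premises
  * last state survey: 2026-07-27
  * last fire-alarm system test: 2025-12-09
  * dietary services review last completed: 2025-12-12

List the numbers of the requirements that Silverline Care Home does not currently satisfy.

5

1. certified medication aides 6 ≥ 3 → met
2. infection-control audit 177 days ago vs limit 180 → met
3. condition 'has more than 50 beds' holds; fire-alarm system test 395 days ago vs limit 540 → met
4. elopement drill 82 days ago vs limit 90 → met
5. dietary services review 392 days ago vs limit 365 → not met
6. state survey 165 days ago vs limit 180 → met
7. disaster preparedness plan present → met
8. resident-rights training 56 days ago vs limit 60 → met
Not met: 5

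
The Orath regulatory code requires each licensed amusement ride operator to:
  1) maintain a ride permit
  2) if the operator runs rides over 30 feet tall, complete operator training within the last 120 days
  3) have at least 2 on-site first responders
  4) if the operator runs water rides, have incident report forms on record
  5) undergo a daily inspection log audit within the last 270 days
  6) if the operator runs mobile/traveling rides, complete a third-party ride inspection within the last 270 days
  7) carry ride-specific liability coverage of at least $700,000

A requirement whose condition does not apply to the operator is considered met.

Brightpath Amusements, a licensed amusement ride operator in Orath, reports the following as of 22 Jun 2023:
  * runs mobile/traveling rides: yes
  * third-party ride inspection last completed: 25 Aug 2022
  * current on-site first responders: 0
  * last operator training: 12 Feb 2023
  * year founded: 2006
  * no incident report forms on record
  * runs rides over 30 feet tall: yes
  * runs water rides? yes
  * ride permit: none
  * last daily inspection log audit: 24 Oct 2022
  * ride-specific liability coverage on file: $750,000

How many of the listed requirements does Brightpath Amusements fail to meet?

5

1. ride permit absent → not met
2. condition 'runs rides over 30 feet tall' holds; operator training 130 days ago vs limit 120 → not met
3. on-site first responders 0 < 2 → not met
4. condition 'runs water rides' holds; incident report forms absent → not met
5. daily inspection log audit 241 days ago vs limit 270 → met
6. condition 'runs mobile/traveling rides' holds; third-party ride inspection 301 days ago vs limit 270 → not met
7. ride-specific liability coverage $750,000 ≥ $700,000 → met
Not met: 5 of 7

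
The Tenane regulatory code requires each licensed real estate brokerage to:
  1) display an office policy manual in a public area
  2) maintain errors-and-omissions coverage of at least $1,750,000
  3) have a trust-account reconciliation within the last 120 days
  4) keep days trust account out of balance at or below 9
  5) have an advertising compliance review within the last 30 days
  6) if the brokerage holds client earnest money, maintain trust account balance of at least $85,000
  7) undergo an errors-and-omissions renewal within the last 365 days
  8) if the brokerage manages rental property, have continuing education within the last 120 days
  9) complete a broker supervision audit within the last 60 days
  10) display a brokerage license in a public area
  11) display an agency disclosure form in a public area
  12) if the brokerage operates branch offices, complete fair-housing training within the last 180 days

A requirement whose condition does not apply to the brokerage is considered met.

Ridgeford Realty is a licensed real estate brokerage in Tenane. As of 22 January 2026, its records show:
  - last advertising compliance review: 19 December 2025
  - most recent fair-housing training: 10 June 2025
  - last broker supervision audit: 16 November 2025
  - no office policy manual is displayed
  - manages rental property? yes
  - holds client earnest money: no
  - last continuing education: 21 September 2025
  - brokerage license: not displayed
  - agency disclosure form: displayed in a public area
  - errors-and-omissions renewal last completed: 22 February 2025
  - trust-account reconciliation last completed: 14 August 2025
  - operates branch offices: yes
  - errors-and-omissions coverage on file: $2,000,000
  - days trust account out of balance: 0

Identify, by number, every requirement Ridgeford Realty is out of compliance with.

1, 3, 5, 8, 9, 10, 12

1. office policy manual absent → not met
2. errors-and-omissions coverage $2,000,000 ≥ $1,750,000 → met
3. trust-account reconciliation 161 days ago vs limit 120 → not met
4. days trust account out of balance 0 ≤ 9 → met
5. advertising compliance review 34 days ago vs limit 30 → not met
6. condition 'holds client earnest money' does not hold → requirement n/a → met
7. errors-and-omissions renewal 334 days ago vs limit 365 → met
8. condition 'manages rental property' holds; continuing education 123 days ago vs limit 120 → not met
9. broker supervision audit 67 days ago vs limit 60 → not met
10. brokerage license absent → not met
11. agency disclosure form present → met
12. condition 'operates branch offices' holds; fair-housing training 226 days ago vs limit 180 → not met
Not met: 1, 3, 5, 8, 9, 10, 12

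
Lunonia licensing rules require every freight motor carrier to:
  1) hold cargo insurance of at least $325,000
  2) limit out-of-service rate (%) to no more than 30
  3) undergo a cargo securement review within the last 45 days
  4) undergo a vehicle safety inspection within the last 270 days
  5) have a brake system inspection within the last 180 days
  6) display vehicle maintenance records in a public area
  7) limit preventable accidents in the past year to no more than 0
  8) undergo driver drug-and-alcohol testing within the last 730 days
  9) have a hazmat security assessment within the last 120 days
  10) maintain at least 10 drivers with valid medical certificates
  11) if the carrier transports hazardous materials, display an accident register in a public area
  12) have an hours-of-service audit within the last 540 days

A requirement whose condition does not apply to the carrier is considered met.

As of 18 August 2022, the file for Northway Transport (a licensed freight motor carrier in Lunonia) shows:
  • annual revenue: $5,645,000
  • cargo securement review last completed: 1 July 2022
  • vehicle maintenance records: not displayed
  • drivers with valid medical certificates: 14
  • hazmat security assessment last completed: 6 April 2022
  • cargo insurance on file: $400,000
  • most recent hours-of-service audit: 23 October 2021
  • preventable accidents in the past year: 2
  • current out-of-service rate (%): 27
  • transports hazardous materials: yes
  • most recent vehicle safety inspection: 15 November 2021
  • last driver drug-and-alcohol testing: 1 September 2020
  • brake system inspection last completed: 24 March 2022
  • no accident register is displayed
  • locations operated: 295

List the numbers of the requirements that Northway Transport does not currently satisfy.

1. cargo insurance $400,000 ≥ $325,000 → met
2. out-of-service rate (%) 27 ≤ 30 → met
3. cargo securement review 48 days ago vs limit 45 → not met
4. vehicle safety inspection 276 days ago vs limit 270 → not met
5. brake system inspection 147 days ago vs limit 180 → met
6. vehicle maintenance records absent → not met
7. preventable accidents in the past year 2 > 0 → not met
8. driver drug-and-alcohol testing 716 days ago vs limit 730 → met
9. hazmat security assessment 134 days ago vs limit 120 → not met
10. drivers with valid medical certificates 14 ≥ 10 → met
11. condition 'transports hazardous materials' holds; accident register absent → not met
12. hours-of-service audit 299 days ago vs limit 540 → met
Not met: 3, 4, 6, 7, 9, 11

3, 4, 6, 7, 9, 11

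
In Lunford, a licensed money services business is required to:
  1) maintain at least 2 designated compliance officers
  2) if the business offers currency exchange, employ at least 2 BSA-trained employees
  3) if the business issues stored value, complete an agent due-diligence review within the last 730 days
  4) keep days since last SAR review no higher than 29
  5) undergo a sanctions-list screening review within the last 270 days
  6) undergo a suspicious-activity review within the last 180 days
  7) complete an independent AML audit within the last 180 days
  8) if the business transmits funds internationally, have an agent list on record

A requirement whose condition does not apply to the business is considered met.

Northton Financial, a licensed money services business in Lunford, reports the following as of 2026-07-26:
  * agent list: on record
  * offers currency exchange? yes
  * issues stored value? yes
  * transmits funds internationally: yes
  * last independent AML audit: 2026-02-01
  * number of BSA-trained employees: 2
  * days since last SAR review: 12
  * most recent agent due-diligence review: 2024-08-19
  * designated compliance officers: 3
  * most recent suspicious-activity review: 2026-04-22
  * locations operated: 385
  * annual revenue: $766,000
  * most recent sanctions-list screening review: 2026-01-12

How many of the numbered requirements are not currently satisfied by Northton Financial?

0

1. designated compliance officers 3 ≥ 2 → met
2. condition 'offers currency exchange' holds; BSA-trained employees 2 ≥ 2 → met
3. condition 'issues stored value' holds; agent due-diligence review 706 days ago vs limit 730 → met
4. days since last SAR review 12 ≤ 29 → met
5. sanctions-list screening review 195 days ago vs limit 270 → met
6. suspicious-activity review 95 days ago vs limit 180 → met
7. independent AML audit 175 days ago vs limit 180 → met
8. condition 'transmits funds internationally' holds; agent list present → met
Not met: 0 of 8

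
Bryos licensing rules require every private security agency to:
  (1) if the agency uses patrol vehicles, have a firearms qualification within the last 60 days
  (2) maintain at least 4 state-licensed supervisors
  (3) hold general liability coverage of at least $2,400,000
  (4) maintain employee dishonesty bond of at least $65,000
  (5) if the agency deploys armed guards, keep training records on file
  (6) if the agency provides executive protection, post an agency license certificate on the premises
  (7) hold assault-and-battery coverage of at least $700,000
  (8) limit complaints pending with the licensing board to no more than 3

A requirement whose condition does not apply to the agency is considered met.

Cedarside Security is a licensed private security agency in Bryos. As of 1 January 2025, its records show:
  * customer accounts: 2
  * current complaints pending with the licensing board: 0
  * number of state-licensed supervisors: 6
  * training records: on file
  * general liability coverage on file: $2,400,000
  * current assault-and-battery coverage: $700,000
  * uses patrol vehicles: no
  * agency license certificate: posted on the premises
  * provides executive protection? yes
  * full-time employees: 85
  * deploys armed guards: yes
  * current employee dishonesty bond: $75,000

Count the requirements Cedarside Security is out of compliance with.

0

1. condition 'uses patrol vehicles' does not hold → requirement n/a → met
2. state-licensed supervisors 6 ≥ 4 → met
3. general liability coverage $2,400,000 ≥ $2,400,000 → met
4. employee dishonesty bond $75,000 ≥ $65,000 → met
5. condition 'deploys armed guards' holds; training records present → met
6. condition 'provides executive protection' holds; agency license certificate present → met
7. assault-and-battery coverage $700,000 ≥ $700,000 → met
8. complaints pending with the licensing board 0 ≤ 3 → met
Not met: 0 of 8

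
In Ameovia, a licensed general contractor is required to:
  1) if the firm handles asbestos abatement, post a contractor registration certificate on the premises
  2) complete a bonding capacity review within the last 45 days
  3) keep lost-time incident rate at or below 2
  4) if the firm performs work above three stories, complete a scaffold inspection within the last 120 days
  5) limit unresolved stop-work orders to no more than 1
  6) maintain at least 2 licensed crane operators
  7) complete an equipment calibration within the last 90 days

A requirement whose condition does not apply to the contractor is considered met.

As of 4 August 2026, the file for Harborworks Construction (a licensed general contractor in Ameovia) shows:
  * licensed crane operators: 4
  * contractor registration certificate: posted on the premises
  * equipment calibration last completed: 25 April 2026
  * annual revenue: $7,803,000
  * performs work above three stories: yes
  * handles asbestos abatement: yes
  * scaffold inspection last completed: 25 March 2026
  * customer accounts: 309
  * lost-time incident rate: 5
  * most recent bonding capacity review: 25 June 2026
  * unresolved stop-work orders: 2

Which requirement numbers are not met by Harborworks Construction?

1. condition 'handles asbestos abatement' holds; contractor registration certificate present → met
2. bonding capacity review 40 days ago vs limit 45 → met
3. lost-time incident rate 5 > 2 → not met
4. condition 'performs work above three stories' holds; scaffold inspection 132 days ago vs limit 120 → not met
5. unresolved stop-work orders 2 > 1 → not met
6. licensed crane operators 4 ≥ 2 → met
7. equipment calibration 101 days ago vs limit 90 → not met
Not met: 3, 4, 5, 7

3, 4, 5, 7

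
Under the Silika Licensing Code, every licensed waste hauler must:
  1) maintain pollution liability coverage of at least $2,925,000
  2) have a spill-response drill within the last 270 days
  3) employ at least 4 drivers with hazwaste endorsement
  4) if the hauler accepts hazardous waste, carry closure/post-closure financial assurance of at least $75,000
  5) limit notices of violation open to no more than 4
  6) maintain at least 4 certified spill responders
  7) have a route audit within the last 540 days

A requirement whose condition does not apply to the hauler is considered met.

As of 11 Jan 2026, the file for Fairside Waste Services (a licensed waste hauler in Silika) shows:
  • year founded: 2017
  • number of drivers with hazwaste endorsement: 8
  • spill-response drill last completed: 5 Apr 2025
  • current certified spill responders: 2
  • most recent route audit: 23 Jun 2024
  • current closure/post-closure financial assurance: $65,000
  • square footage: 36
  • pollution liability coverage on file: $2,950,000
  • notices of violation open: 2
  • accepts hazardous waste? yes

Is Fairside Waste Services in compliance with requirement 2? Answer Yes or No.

No

2. spill-response drill 281 days ago vs limit 270 → not met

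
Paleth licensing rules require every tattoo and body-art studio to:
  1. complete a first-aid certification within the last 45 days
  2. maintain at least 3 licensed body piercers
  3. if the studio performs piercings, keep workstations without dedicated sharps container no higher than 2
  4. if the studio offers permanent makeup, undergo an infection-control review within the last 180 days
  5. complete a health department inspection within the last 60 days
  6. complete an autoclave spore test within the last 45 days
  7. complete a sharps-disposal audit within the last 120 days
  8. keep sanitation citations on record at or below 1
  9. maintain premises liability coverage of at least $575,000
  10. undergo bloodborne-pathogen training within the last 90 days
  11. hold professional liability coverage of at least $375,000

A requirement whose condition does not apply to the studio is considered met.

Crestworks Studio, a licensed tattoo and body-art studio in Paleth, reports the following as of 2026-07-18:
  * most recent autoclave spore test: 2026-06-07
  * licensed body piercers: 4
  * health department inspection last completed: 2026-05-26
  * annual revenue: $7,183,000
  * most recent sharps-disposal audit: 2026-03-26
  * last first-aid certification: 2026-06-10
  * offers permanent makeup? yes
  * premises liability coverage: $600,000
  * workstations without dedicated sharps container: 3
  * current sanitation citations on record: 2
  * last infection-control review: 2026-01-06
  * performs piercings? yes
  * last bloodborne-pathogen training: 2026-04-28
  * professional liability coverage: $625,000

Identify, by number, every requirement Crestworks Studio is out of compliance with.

3, 4, 8

1. first-aid certification 38 days ago vs limit 45 → met
2. licensed body piercers 4 ≥ 3 → met
3. condition 'performs piercings' holds; workstations without dedicated sharps container 3 > 2 → not met
4. condition 'offers permanent makeup' holds; infection-control review 193 days ago vs limit 180 → not met
5. health department inspection 53 days ago vs limit 60 → met
6. autoclave spore test 41 days ago vs limit 45 → met
7. sharps-disposal audit 114 days ago vs limit 120 → met
8. sanitation citations on record 2 > 1 → not met
9. premises liability coverage $600,000 ≥ $575,000 → met
10. bloodborne-pathogen training 81 days ago vs limit 90 → met
11. professional liability coverage $625,000 ≥ $375,000 → met
Not met: 3, 4, 8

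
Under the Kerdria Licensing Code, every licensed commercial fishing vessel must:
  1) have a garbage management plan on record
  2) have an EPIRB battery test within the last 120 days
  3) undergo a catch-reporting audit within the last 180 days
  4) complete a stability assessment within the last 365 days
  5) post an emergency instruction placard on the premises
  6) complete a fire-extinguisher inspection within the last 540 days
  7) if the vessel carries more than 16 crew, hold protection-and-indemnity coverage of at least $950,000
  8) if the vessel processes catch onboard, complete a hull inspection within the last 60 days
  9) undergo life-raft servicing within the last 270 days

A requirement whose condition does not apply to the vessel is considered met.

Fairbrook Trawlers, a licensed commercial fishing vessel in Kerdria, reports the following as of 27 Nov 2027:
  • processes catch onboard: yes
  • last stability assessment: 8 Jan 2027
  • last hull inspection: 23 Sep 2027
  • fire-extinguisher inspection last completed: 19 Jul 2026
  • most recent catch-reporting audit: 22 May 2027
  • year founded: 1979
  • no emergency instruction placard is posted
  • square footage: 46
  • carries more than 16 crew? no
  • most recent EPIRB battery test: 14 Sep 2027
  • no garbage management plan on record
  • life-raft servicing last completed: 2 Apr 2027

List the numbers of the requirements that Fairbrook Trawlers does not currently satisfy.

1, 3, 5, 8

1. garbage management plan absent → not met
2. EPIRB battery test 74 days ago vs limit 120 → met
3. catch-reporting audit 189 days ago vs limit 180 → not met
4. stability assessment 323 days ago vs limit 365 → met
5. emergency instruction placard absent → not met
6. fire-extinguisher inspection 496 days ago vs limit 540 → met
7. condition 'carries more than 16 crew' does not hold → requirement n/a → met
8. condition 'processes catch onboard' holds; hull inspection 65 days ago vs limit 60 → not met
9. life-raft servicing 239 days ago vs limit 270 → met
Not met: 1, 3, 5, 8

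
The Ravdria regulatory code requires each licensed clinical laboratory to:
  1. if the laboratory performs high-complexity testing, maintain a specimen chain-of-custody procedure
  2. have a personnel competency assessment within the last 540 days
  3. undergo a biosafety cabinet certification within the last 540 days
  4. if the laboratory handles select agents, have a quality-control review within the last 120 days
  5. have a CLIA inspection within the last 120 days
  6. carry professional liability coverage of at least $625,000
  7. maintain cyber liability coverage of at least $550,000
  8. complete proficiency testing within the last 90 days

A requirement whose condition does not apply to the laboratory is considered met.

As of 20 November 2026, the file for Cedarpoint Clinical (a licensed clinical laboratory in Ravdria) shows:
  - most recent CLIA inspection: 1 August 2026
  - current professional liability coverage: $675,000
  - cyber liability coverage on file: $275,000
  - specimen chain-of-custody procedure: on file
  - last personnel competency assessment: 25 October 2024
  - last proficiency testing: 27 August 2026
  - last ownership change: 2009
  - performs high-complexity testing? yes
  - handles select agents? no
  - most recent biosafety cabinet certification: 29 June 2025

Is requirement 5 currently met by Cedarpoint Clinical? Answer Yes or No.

5. CLIA inspection 111 days ago vs limit 120 → met

Yes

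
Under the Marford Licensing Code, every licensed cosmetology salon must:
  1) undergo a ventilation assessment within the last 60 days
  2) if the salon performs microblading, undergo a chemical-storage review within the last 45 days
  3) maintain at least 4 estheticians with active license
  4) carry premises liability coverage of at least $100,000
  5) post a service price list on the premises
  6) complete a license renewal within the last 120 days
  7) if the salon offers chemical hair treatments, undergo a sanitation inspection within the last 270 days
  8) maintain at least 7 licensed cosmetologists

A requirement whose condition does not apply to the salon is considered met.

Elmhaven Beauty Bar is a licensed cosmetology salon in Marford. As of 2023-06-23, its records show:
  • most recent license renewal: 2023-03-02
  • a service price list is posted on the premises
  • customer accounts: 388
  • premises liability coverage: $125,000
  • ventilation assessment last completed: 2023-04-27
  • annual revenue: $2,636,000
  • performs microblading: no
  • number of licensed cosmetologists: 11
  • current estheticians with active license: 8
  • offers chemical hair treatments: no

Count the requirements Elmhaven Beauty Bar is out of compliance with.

1. ventilation assessment 57 days ago vs limit 60 → met
2. condition 'performs microblading' does not hold → requirement n/a → met
3. estheticians with active license 8 ≥ 4 → met
4. premises liability coverage $125,000 ≥ $100,000 → met
5. service price list present → met
6. license renewal 113 days ago vs limit 120 → met
7. condition 'offers chemical hair treatments' does not hold → requirement n/a → met
8. licensed cosmetologists 11 ≥ 7 → met
Not met: 0 of 8

0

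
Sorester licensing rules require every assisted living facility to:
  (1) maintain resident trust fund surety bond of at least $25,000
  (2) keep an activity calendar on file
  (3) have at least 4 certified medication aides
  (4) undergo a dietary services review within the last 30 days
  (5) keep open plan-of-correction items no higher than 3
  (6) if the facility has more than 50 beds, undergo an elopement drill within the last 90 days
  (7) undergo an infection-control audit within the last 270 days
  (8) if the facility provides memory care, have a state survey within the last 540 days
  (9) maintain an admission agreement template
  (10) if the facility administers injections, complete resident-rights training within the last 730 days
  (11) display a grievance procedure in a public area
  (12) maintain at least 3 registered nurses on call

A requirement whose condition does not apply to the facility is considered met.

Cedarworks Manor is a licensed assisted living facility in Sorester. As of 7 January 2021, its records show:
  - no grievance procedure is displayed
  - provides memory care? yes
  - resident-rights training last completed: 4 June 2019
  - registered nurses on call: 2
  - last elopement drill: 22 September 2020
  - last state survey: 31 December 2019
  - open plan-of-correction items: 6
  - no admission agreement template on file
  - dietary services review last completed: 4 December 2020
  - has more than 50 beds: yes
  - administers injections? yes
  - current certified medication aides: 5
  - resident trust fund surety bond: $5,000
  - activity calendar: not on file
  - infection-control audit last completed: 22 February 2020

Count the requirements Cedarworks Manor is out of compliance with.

9

1. resident trust fund surety bond $5,000 < $25,000 → not met
2. activity calendar absent → not met
3. certified medication aides 5 ≥ 4 → met
4. dietary services review 34 days ago vs limit 30 → not met
5. open plan-of-correction items 6 > 3 → not met
6. condition 'has more than 50 beds' holds; elopement drill 107 days ago vs limit 90 → not met
7. infection-control audit 320 days ago vs limit 270 → not met
8. condition 'provides memory care' holds; state survey 373 days ago vs limit 540 → met
9. admission agreement template absent → not met
10. condition 'administers injections' holds; resident-rights training 583 days ago vs limit 730 → met
11. grievance procedure absent → not met
12. registered nurses on call 2 < 3 → not met
Not met: 9 of 12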